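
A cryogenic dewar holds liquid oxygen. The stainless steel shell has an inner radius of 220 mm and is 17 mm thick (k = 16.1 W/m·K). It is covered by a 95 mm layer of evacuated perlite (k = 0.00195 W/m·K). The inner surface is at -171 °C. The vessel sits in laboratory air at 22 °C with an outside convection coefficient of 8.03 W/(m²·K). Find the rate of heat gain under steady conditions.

Spherical conduction: R = (1/r_in − 1/r_out)/(4πk) per layer; series-sum.
R_stainless steel shell = (1/0.22 − 1/0.237)/(4π×16.1) = 0.001612 K/W
R_evacuated perlite = (1/0.237 − 1/0.332)/(4π×0.00195) = 49.27 K/W
R_outer film = 1/(h·4πr_o²) = 1/(8.03×4π×0.332²) = 0.08991 K/W
R_total = 49.36 K/W
Q = ΔT/R_total = 193/49.36

Q ≈ 3.91 W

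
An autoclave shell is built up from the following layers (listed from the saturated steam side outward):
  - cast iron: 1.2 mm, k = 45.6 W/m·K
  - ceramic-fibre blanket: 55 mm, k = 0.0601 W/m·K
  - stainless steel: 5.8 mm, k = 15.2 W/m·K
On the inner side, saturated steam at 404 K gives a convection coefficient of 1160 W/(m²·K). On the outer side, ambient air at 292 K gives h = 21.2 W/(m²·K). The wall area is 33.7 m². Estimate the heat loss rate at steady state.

Model the wall as resistances in series:
R_inner film = 1/(h_i·A) = 1/(1160×33.7) = 2.558×10^-5 K/W
R_cast iron = L/(kA) = 0.0012/(45.6×33.7) = 7.809×10^-7 K/W
R_ceramic-fibre blanket = L/(kA) = 0.055/(0.0601×33.7) = 0.02716 K/W
R_stainless steel = L/(kA) = 0.0058/(15.2×33.7) = 1.132×10^-5 K/W
R_outer film = 1/(h_o·A) = 1/(21.2×33.7) = 0.0014 K/W
R_total = 0.02859 K/W
Q = ΔT / R_total = 112 / 0.02859

Q ≈ 3920 W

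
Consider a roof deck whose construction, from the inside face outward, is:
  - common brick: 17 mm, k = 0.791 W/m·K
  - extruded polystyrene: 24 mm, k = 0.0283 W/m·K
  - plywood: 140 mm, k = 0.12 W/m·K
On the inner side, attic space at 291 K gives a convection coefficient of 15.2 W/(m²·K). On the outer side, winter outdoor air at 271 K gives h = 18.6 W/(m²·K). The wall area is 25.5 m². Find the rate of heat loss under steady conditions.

Q ≈ 237 W

Thermal resistances in series:
R_inner film = 1/(h_i·A) = 1/(15.2×25.5) = 0.00258 K/W
R_common brick = L/(kA) = 0.017/(0.791×25.5) = 8.428×10^-4 K/W
R_extruded polystyrene = L/(kA) = 0.024/(0.0283×25.5) = 0.03326 K/W
R_plywood = L/(kA) = 0.14/(0.12×25.5) = 0.04575 K/W
R_outer film = 1/(h_o·A) = 1/(18.6×25.5) = 0.002108 K/W
R_total = 0.08454 K/W
Q = ΔT / R_total = 20 / 0.08454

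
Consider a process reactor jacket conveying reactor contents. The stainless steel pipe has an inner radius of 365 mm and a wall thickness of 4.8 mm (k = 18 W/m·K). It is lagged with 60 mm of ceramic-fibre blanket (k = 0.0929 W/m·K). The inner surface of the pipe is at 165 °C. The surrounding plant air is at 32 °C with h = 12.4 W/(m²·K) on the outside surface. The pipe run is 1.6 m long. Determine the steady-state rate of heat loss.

Q ≈ 740 W

For a radial system each layer contributes R = ln(r_out/r_in)/(2πkL); films add R = 1/(hA).
R_stainless steel pipe wall = ln(369.8/365)/(2π×18×1.6) = 7.22×10^-5 K/W
R_ceramic-fibre blanket = ln(429.8/369.8)/(2π×0.0929×1.6) = 0.161 K/W
R_outer film = 1/(h_o·2πr_oL) = 1/(12.4×2π×0.4298×1.6) = 0.01866 K/W
R_total = 0.1797 K/W
Q = ΔT/R_total = 133/0.1797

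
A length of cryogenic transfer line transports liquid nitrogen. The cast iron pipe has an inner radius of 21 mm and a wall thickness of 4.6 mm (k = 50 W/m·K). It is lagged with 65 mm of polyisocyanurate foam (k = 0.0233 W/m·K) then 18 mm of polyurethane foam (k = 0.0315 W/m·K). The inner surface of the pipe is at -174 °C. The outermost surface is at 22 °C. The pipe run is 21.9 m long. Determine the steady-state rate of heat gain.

Radial resistances (cylindrical: R_cond = ln(r_o/r_i)/(2πkL), R_conv = 1/(h·2πrL)):
R_cast iron pipe wall = ln(25.6/21)/(2π×50×21.9) = 2.879×10^-5 K/W
R_polyisocyanurate foam = ln(90.6/25.6)/(2π×0.0233×21.9) = 0.3942 K/W
R_polyurethane foam = ln(108.6/90.6)/(2π×0.0315×21.9) = 0.04181 K/W
R_total = 0.436 K/W
Q = ΔT/R_total = 196/0.436

Q ≈ 449 W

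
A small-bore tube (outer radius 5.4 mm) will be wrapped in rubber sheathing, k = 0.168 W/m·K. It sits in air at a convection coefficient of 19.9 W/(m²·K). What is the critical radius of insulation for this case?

r_cr ≈ 8.44 mm

For a cylinder r_cr = k/h = 0.168/19.9
r_cr = 8.44 mm; since the bare radius (5.4 mm) is below r_cr, adding a thin layer of insulation will *increase* heat loss.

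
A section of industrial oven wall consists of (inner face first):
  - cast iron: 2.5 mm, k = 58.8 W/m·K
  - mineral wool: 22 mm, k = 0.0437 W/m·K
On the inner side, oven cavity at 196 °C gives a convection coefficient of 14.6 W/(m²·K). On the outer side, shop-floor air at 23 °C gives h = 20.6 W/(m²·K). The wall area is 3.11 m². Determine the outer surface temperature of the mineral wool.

T ≈ 36.5 °C

Treating each layer as a thermal resistance in series:
R_inner film = 1/(h_i·A) = 1/(14.6×3.11) = 0.02202 K/W
R_cast iron = L/(kA) = 0.0025/(58.8×3.11) = 1.367×10^-5 K/W
R_mineral wool = L/(kA) = 0.022/(0.0437×3.11) = 0.1619 K/W
R_outer film = 1/(h_o·A) = 1/(20.6×3.11) = 0.01561 K/W
R_total = 0.1995 K/W;  Q = ΔT/R_total = 173/0.1995 = 867.1 W
T_interface = T_inner − Q·ΣR(inner→interface) = 196 − 867×0.1839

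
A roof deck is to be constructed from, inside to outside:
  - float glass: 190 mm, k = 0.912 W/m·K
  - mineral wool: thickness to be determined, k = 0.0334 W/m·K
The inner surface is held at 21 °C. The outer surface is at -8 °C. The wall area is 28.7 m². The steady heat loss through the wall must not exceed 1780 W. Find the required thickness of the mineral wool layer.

L ≈ 8.66 mm

Series thermal resistances:
R_float glass = L/(kA) = 0.19/(0.912×28.7) = 0.007259 K/W
Sum of the known resistances R_other = 0.007259 K/W
Required total resistance R_tot = ΔT/Q_allow = 29/1780 = 0.01629 K/W
R_mineral wool = R_tot − R_other = 0.009033 K/W
L = R·k·A = 0.009033×0.0334×28.7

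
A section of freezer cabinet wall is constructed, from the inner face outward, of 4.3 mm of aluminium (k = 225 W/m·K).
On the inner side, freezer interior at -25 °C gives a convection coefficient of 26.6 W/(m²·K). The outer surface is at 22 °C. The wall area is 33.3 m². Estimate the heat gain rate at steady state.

Series thermal resistances:
R_inner film = 1/(h_i·A) = 1/(26.6×33.3) = 0.001129 K/W
R_aluminium = L/(kA) = 0.0043/(225×33.3) = 5.739×10^-7 K/W
R_total = 0.00113 K/W
Q = ΔT / R_total = 47 / 0.00113

Q ≈ 41600 W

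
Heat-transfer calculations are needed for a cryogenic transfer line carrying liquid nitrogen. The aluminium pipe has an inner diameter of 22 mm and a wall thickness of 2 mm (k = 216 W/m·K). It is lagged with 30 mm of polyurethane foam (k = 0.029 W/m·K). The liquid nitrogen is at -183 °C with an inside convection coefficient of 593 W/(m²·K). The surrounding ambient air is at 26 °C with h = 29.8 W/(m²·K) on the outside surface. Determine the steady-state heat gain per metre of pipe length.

q′ ≈ 31.1 W/m

Cylindrical conduction, so R = ln(r₂/r₁)/(2πkL) per layer, in series:
R_inner film = 1/(h_i·2πr₁L) = 1/(593×2π×0.011×1) = 0.0244 K/W
R_aluminium pipe wall = ln(13/11)/(2π×216×1) = 1.231×10^-4 K/W
R_polyurethane foam = ln(43/13)/(2π×0.029×1) = 6.565 K/W
R_outer film = 1/(h_o·2πr_oL) = 1/(29.8×2π×0.043×1) = 0.1242 K/W
R_total = 6.714 K/W
Q = ΔT/R_total = 209/6.714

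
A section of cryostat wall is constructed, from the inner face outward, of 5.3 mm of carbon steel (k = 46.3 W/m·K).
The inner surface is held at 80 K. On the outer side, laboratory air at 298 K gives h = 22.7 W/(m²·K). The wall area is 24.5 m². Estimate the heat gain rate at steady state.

Q ≈ 121000 W

Using the resistance-network approach (series):
R_carbon steel = L/(kA) = 0.0053/(46.3×24.5) = 4.672×10^-6 K/W
R_outer film = 1/(h_o·A) = 1/(22.7×24.5) = 0.001798 K/W
R_total = 0.001803 K/W
Q = ΔT / R_total = 218 / 0.001803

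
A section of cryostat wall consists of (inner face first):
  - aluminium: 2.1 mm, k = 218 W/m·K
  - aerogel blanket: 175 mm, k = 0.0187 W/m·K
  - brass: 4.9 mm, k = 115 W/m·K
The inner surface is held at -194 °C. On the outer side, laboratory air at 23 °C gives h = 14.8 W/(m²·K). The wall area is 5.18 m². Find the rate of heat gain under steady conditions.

Q ≈ 119 W

Model the wall as resistances in series:
R_aluminium = L/(kA) = 0.0021/(218×5.18) = 1.86×10^-6 K/W
R_aerogel blanket = L/(kA) = 0.175/(0.0187×5.18) = 1.807 K/W
R_brass = L/(kA) = 0.0049/(115×5.18) = 8.226×10^-6 K/W
R_outer film = 1/(h_o·A) = 1/(14.8×5.18) = 0.01304 K/W
R_total = 1.82 K/W
Q = ΔT / R_total = 217 / 1.82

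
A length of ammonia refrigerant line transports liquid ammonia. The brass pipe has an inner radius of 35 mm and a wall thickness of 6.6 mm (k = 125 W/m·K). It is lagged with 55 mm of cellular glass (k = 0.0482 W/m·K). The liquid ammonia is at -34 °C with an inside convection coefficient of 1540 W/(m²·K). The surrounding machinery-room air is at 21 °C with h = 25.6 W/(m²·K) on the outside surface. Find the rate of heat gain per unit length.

q′ ≈ 19.3 W/m

For a radial system each layer contributes R = ln(r_out/r_in)/(2πkL); films add R = 1/(hA).
R_inner film = 1/(h_i·2πr₁L) = 1/(1540×2π×0.035×1) = 0.002953 K/W
R_brass pipe wall = ln(41.6/35)/(2π×125×1) = 2.2×10^-4 K/W
R_cellular glass = ln(96.6/41.6)/(2π×0.0482×1) = 2.782 K/W
R_outer film = 1/(h_o·2πr_oL) = 1/(25.6×2π×0.0966×1) = 0.06436 K/W
R_total = 2.849 K/W
Q = ΔT/R_total = 55/2.849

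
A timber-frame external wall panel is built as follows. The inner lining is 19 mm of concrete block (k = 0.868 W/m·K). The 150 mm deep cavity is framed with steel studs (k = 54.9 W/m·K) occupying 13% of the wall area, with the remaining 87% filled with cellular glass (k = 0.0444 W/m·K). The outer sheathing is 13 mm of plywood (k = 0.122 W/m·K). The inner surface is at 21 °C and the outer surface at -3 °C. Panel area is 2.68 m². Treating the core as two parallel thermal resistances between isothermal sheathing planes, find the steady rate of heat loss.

Q ≈ 431 W

Sheathing layers in series; stud and cavity paths in parallel between them.
R_inner = 0.019/(0.868×2.68) = 0.008168 K/W
R_stud  = 0.15/(54.9×0.13×2.68) = 0.007842 K/W
R_cav   = 0.15/(0.0444×0.87×2.68) = 1.449 K/W
1/R_core = 1/R_stud + 1/R_cav → R_core = 0.0078 K/W
R_outer = 0.013/(0.122×2.68) = 0.03976 K/W
R_total = 0.05573 K/W
Q = ΔT/R_total = 24/0.05573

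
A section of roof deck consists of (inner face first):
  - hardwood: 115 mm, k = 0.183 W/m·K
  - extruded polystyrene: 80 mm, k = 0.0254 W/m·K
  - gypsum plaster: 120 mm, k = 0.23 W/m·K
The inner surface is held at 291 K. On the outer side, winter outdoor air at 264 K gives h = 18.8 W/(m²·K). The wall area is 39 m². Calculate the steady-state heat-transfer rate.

Q ≈ 242 W

Series thermal resistances:
R_hardwood = L/(kA) = 0.115/(0.183×39) = 0.01611 K/W
R_extruded polystyrene = L/(kA) = 0.08/(0.0254×39) = 0.08076 K/W
R_gypsum plaster = L/(kA) = 0.12/(0.23×39) = 0.01338 K/W
R_outer film = 1/(h_o·A) = 1/(18.8×39) = 0.001364 K/W
R_total = 0.1116 K/W
Q = ΔT / R_total = 27 / 0.1116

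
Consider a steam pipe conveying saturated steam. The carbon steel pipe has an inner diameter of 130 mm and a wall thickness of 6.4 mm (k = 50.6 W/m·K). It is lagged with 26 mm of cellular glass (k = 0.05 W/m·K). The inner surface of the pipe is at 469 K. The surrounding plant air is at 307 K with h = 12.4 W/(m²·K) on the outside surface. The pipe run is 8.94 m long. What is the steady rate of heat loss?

Radial resistances (cylindrical: R_cond = ln(r_o/r_i)/(2πkL), R_conv = 1/(h·2πrL)):
R_carbon steel pipe wall = ln(71.4/65)/(2π×50.6×8.94) = 3.304×10^-5 K/W
R_cellular glass = ln(97.4/71.4)/(2π×0.05×8.94) = 0.1106 K/W
R_outer film = 1/(h_o·2πr_oL) = 1/(12.4×2π×0.0974×8.94) = 0.01474 K/W
R_total = 0.1253 K/W
Q = ΔT/R_total = 162/0.1253

Q ≈ 1290 W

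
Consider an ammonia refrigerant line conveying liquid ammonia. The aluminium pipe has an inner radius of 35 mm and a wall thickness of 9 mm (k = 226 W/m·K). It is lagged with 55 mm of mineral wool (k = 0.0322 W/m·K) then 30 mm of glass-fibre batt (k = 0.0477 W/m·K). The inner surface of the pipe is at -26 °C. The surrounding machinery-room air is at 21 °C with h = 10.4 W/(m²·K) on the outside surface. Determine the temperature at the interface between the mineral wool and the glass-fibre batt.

Per-layer cylindrical resistances, series-summed:
R_aluminium pipe wall = ln(44/35)/(2π×226×1) = 1.612×10^-4 K/W
R_mineral wool = ln(99/44)/(2π×0.0322×1) = 4.008 K/W
R_glass-fibre batt = ln(129/99)/(2π×0.0477×1) = 0.8832 K/W
R_outer film = 1/(h_o·2πr_oL) = 1/(10.4×2π×0.129×1) = 0.1186 K/W
R_total = 5.01 K/W
Q = ΔT/R_total = 47/5.01
Q = 9.38 W/m
T_interface = T_inner + Q·ΣR(inner→interface) = -26 + 9.38×4.008

T ≈ 11.6 °C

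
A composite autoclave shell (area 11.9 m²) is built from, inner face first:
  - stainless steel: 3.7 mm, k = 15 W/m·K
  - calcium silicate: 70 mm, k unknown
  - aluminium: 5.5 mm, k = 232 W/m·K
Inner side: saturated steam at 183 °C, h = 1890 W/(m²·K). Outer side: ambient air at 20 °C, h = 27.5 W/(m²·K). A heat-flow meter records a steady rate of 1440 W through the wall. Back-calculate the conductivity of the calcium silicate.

Treating each layer as a thermal resistance in series:
R_inner film = 1/(h_i·A) = 1/(1890×11.9) = 4.446×10^-5 K/W
R_stainless steel = L/(kA) = 0.0037/(15×11.9) = 2.073×10^-5 K/W
R_aluminium = L/(kA) = 0.0055/(232×11.9) = 1.992×10^-6 K/W
R_outer film = 1/(h_o·A) = 1/(27.5×11.9) = 0.003056 K/W
Sum of known resistances R_other = 0.003123 K/W
Total R = ΔT/Q = 163/1440 = 0.1132 K/W
R_calcium silicate = R_total − R_other = 0.1101 K/W
k = L/(R·A) = 0.07/(0.1101×11.9)

k ≈ 0.0534 W/(m·K)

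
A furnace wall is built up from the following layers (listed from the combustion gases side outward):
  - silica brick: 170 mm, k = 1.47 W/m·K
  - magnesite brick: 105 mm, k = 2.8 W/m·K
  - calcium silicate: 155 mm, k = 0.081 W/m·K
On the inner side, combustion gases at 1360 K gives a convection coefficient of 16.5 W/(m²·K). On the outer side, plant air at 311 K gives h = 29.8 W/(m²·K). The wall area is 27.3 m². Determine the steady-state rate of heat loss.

Thermal resistances in series:
R_inner film = 1/(h_i·A) = 1/(16.5×27.3) = 0.00222 K/W
R_silica brick = L/(kA) = 0.17/(1.47×27.3) = 0.004236 K/W
R_magnesite brick = L/(kA) = 0.105/(2.8×27.3) = 0.001374 K/W
R_calcium silicate = L/(kA) = 0.155/(0.081×27.3) = 0.07009 K/W
R_outer film = 1/(h_o·A) = 1/(29.8×27.3) = 0.001229 K/W
R_total = 0.07915 K/W
Q = ΔT / R_total = 1049 / 0.07915

Q ≈ 13300 W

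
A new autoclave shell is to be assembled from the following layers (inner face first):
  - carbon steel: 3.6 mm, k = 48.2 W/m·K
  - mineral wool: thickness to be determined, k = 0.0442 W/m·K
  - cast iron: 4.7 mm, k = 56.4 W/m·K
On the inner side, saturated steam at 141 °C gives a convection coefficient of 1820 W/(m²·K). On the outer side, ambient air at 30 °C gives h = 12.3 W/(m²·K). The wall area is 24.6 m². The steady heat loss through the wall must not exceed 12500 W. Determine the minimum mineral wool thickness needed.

L ≈ 6.03 mm

Series thermal resistances:
R_inner film = 1/(h_i·A) = 1/(1820×24.6) = 2.234×10^-5 K/W
R_carbon steel = L/(kA) = 0.0036/(48.2×24.6) = 3.036×10^-6 K/W
R_cast iron = L/(kA) = 0.0047/(56.4×24.6) = 3.388×10^-6 K/W
R_outer film = 1/(h_o·A) = 1/(12.3×24.6) = 0.003305 K/W
Sum of the known resistances R_other = 0.003334 K/W
Required total resistance R_tot = ΔT/Q_allow = 111/12500 = 0.00888 K/W
R_mineral wool = R_tot − R_other = 0.005546 K/W
L = R·k·A = 0.005546×0.0442×24.6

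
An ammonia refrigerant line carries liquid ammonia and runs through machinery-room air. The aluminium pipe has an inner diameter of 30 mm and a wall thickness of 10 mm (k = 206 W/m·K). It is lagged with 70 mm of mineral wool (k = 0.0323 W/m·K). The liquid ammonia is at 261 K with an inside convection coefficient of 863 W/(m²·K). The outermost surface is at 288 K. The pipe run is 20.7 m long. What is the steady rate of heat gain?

Q ≈ 84.8 W

Cylindrical conduction, so R = ln(r₂/r₁)/(2πkL) per layer, in series:
R_inner film = 1/(h_i·2πr₁L) = 1/(863×2π×0.015×20.7) = 5.939×10^-4 K/W
R_aluminium pipe wall = ln(25/15)/(2π×206×20.7) = 1.907×10^-5 K/W
R_mineral wool = ln(95/25)/(2π×0.0323×20.7) = 0.3178 K/W
R_total = 0.3184 K/W
Q = ΔT/R_total = 27/0.3184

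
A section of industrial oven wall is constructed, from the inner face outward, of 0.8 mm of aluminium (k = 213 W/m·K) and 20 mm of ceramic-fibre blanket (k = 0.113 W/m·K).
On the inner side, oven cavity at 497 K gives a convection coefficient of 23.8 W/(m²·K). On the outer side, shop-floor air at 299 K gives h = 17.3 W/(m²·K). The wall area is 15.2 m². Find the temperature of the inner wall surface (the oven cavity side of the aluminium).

T ≈ 467 K

Using the resistance-network approach (series):
R_inner film = 1/(h_i·A) = 1/(23.8×15.2) = 0.002764 K/W
R_aluminium = L/(kA) = 0.0008/(213×15.2) = 2.471×10^-7 K/W
R_ceramic-fibre blanket = L/(kA) = 0.02/(0.113×15.2) = 0.01164 K/W
R_outer film = 1/(h_o·A) = 1/(17.3×15.2) = 0.003803 K/W
R_total = 0.01821 K/W;  Q = ΔT/R_total = 198/0.01821 = 10870 W
T_interface = T_inner − Q·ΣR(inner→interface) = 497 − 10900×0.002764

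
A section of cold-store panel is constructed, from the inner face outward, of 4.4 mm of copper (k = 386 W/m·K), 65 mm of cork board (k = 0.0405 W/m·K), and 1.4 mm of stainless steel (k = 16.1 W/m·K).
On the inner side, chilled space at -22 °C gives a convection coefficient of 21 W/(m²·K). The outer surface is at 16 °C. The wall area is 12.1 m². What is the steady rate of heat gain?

Q ≈ 278 W

Using the resistance-network approach (series):
R_inner film = 1/(h_i·A) = 1/(21×12.1) = 0.003935 K/W
R_copper = L/(kA) = 0.0044/(386×12.1) = 9.421×10^-7 K/W
R_cork board = L/(kA) = 0.065/(0.0405×12.1) = 0.1326 K/W
R_stainless steel = L/(kA) = 0.0014/(16.1×12.1) = 7.186×10^-6 K/W
R_total = 0.1366 K/W
Q = ΔT / R_total = 38 / 0.1366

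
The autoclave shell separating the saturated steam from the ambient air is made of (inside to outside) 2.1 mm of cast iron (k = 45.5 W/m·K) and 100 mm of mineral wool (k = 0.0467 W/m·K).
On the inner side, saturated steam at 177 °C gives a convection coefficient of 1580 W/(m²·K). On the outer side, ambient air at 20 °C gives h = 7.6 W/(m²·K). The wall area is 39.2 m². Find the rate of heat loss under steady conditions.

Thermal resistances in series:
R_inner film = 1/(h_i·A) = 1/(1580×39.2) = 1.615×10^-5 K/W
R_cast iron = L/(kA) = 0.0021/(45.5×39.2) = 1.177×10^-6 K/W
R_mineral wool = L/(kA) = 0.1/(0.0467×39.2) = 0.05463 K/W
R_outer film = 1/(h_o·A) = 1/(7.6×39.2) = 0.003357 K/W
R_total = 0.058 K/W
Q = ΔT / R_total = 157 / 0.058

Q ≈ 2710 W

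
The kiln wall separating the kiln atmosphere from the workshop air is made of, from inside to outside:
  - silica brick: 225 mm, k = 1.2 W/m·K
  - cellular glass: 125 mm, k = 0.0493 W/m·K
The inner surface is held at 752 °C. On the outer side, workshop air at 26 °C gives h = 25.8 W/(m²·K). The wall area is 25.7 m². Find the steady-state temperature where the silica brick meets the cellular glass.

T ≈ 703 °C

Treating each layer as a thermal resistance in series:
R_silica brick = L/(kA) = 0.225/(1.2×25.7) = 0.007296 K/W
R_cellular glass = L/(kA) = 0.125/(0.0493×25.7) = 0.09866 K/W
R_outer film = 1/(h_o·A) = 1/(25.8×25.7) = 0.001508 K/W
R_total = 0.1075 K/W;  Q = ΔT/R_total = 726/0.1075 = 6756 W
T_interface = T_inner − Q·ΣR(inner→interface) = 752 − 6760×0.007296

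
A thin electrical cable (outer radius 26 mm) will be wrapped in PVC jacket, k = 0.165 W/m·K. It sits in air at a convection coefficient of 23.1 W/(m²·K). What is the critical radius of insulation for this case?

r_cr ≈ 7.14 mm

For a cylinder r_cr = k/h = 0.165/23.1
r_cr = 7.14 mm; since the bare radius (26 mm) is above r_cr, any added insulation will reduce heat loss.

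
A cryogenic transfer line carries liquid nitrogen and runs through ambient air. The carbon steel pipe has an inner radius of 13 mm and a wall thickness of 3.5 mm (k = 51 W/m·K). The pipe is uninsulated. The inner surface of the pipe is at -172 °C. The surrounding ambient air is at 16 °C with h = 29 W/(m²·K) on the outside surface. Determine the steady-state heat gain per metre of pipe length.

q′ ≈ 564 W/m

Per-layer cylindrical resistances, series-summed:
R_carbon steel pipe wall = ln(16.5/13)/(2π×51×1) = 7.44×10^-4 K/W
R_outer film = 1/(h_o·2πr_oL) = 1/(29×2π×0.0165×1) = 0.3326 K/W
R_total = 0.3334 K/W
Q = ΔT/R_total = 188/0.3334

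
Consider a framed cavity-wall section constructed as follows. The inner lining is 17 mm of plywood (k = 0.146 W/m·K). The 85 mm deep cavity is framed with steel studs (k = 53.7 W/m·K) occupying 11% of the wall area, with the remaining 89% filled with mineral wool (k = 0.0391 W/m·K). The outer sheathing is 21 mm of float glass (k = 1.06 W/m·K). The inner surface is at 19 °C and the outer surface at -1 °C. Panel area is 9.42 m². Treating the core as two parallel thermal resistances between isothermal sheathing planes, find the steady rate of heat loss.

Q ≈ 1250 W

Sheathing layers in series; stud and cavity paths in parallel between them.
R_inner = 0.017/(0.146×9.42) = 0.01236 K/W
R_stud  = 0.085/(53.7×0.11×9.42) = 0.001528 K/W
R_cav   = 0.085/(0.0391×0.89×9.42) = 0.2593 K/W
1/R_core = 1/R_stud + 1/R_cav → R_core = 0.001519 K/W
R_outer = 0.021/(1.06×9.42) = 0.002103 K/W
R_total = 0.01598 K/W
Q = ΔT/R_total = 20/0.01598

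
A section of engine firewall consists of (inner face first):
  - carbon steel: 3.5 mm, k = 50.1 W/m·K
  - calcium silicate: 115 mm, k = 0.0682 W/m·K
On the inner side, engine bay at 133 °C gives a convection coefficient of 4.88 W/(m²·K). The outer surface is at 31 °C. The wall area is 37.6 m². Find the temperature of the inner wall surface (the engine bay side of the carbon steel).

T ≈ 122 °C

Series thermal resistances:
R_inner film = 1/(h_i·A) = 1/(4.88×37.6) = 0.00545 K/W
R_carbon steel = L/(kA) = 0.0035/(50.1×37.6) = 1.858×10^-6 K/W
R_calcium silicate = L/(kA) = 0.115/(0.0682×37.6) = 0.04485 K/W
R_total = 0.0503 K/W;  Q = ΔT/R_total = 102/0.0503 = 2028 W
T_interface = T_inner − Q·ΣR(inner→interface) = 133 − 2030×0.00545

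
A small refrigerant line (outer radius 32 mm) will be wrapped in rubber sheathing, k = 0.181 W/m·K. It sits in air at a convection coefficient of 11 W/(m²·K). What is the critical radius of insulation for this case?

r_cr ≈ 16.5 mm

For a cylinder r_cr = k/h = 0.181/11
r_cr = 16.5 mm; since the bare radius (32 mm) is above r_cr, any added insulation will reduce heat loss.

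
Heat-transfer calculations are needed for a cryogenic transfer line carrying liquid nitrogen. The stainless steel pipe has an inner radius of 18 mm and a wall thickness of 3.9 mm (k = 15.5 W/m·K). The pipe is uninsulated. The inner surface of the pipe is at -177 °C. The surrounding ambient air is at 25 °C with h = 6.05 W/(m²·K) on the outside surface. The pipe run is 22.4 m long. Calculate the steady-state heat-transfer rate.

Per-layer cylindrical resistances, series-summed:
R_stainless steel pipe wall = ln(21.9/18)/(2π×15.5×22.4) = 8.99×10^-5 K/W
R_outer film = 1/(h_o·2πr_oL) = 1/(6.05×2π×0.0219×22.4) = 0.05363 K/W
R_total = 0.05372 K/W
Q = ΔT/R_total = 202/0.05372

Q ≈ 3760 W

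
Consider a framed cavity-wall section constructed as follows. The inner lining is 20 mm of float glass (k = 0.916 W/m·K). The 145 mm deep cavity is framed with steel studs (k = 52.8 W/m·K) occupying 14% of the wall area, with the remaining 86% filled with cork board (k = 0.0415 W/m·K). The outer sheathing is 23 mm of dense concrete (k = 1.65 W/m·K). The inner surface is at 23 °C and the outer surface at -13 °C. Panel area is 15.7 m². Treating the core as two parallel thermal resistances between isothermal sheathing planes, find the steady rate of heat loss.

Sheathing layers in series; stud and cavity paths in parallel between them.
R_inner = 0.02/(0.916×15.7) = 0.001391 K/W
R_stud  = 0.145/(52.8×0.14×15.7) = 0.001249 K/W
R_cav   = 0.145/(0.0415×0.86×15.7) = 0.2588 K/W
1/R_core = 1/R_stud + 1/R_cav → R_core = 0.001243 K/W
R_outer = 0.023/(1.65×15.7) = 8.879×10^-4 K/W
R_total = 0.003522 K/W
Q = ΔT/R_total = 36/0.003522

Q ≈ 10200 W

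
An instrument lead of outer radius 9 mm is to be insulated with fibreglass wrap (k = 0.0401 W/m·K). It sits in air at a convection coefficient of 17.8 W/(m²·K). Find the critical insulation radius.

For a cylinder r_cr = k/h = 0.0401/17.8
r_cr = 2.25 mm; since the bare radius (9 mm) is above r_cr, any added insulation will reduce heat loss.

r_cr ≈ 2.25 mm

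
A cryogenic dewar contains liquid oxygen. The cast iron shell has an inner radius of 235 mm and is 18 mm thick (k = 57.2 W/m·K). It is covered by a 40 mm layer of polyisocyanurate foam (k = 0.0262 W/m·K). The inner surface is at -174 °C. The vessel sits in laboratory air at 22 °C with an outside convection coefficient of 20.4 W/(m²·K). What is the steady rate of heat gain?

Radial (spherical) resistances in series:
R_cast iron shell = (1/0.235 − 1/0.253)/(4π×57.2) = 4.212×10^-4 K/W
R_polyisocyanurate foam = (1/0.253 − 1/0.293)/(4π×0.0262) = 1.639 K/W
R_outer film = 1/(h·4πr_o²) = 1/(20.4×4π×0.293²) = 0.04544 K/W
R_total = 1.685 K/W
Q = ΔT/R_total = 196/1.685

Q ≈ 116 W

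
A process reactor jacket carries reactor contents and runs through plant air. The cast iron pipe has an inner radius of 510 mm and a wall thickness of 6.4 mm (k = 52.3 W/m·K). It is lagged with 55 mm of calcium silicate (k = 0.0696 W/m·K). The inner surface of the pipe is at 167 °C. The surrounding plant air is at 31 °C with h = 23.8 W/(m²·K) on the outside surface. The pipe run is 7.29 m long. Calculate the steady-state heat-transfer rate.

Q ≈ 4080 W

Cylindrical conduction, so R = ln(r₂/r₁)/(2πkL) per layer, in series:
R_cast iron pipe wall = ln(516.4/510)/(2π×52.3×7.29) = 5.206×10^-6 K/W
R_calcium silicate = ln(571.4/516.4)/(2π×0.0696×7.29) = 0.03175 K/W
R_outer film = 1/(h_o·2πr_oL) = 1/(23.8×2π×0.5714×7.29) = 0.001605 K/W
R_total = 0.03336 K/W
Q = ΔT/R_total = 136/0.03336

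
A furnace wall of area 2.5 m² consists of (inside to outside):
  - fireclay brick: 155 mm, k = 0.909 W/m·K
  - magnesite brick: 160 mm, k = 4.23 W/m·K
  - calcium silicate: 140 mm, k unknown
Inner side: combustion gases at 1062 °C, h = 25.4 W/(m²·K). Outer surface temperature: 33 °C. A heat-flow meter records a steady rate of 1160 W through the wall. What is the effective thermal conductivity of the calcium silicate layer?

Using the resistance-network approach (series):
R_inner film = 1/(h_i·A) = 1/(25.4×2.5) = 0.01575 K/W
R_fireclay brick = L/(kA) = 0.155/(0.909×2.5) = 0.06821 K/W
R_magnesite brick = L/(kA) = 0.16/(4.23×2.5) = 0.01513 K/W
Sum of known resistances R_other = 0.09908 K/W
Total R = ΔT/Q = 1029/1160 = 0.8871 K/W
R_calcium silicate = R_total − R_other = 0.788 K/W
k = L/(R·A) = 0.14/(0.788×2.5)

k ≈ 0.0711 W/(m·K)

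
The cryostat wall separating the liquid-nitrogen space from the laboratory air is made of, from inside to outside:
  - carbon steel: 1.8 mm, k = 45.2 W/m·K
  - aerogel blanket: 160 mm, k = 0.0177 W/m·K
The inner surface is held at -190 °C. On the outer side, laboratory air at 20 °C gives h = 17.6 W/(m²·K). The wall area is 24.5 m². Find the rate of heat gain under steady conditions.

Q ≈ 566 W

Series thermal resistances:
R_carbon steel = L/(kA) = 0.0018/(45.2×24.5) = 1.625×10^-6 K/W
R_aerogel blanket = L/(kA) = 0.16/(0.0177×24.5) = 0.369 K/W
R_outer film = 1/(h_o·A) = 1/(17.6×24.5) = 0.002319 K/W
R_total = 0.3713 K/W
Q = ΔT / R_total = 210 / 0.3713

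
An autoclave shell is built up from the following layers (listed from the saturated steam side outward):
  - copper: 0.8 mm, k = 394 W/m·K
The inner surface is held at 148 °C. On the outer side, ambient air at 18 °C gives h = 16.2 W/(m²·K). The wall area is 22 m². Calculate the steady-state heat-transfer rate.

Treating each layer as a thermal resistance in series:
R_copper = L/(kA) = 0.0008/(394×22) = 9.229×10^-8 K/W
R_outer film = 1/(h_o·A) = 1/(16.2×22) = 0.002806 K/W
R_total = 0.002806 K/W
Q = ΔT / R_total = 130 / 0.002806

Q ≈ 46300 W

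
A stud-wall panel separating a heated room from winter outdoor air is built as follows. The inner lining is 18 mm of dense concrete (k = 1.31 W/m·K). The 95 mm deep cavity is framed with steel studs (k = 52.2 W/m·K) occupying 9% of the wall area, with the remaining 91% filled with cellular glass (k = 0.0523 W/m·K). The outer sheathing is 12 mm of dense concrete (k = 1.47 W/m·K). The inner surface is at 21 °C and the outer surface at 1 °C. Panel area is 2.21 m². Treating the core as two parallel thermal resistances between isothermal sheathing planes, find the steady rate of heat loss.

Q ≈ 1050 W

Sheathing layers in series; stud and cavity paths in parallel between them.
R_inner = 0.018/(1.31×2.21) = 0.006217 K/W
R_stud  = 0.095/(52.2×0.09×2.21) = 0.00915 K/W
R_cav   = 0.095/(0.0523×0.91×2.21) = 0.9032 K/W
1/R_core = 1/R_stud + 1/R_cav → R_core = 0.009058 K/W
R_outer = 0.012/(1.47×2.21) = 0.003694 K/W
R_total = 0.01897 K/W
Q = ΔT/R_total = 20/0.01897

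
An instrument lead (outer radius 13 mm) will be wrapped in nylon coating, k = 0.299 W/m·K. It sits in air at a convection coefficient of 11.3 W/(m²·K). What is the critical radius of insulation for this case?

For a cylinder r_cr = k/h = 0.299/11.3
r_cr = 26.5 mm; since the bare radius (13 mm) is below r_cr, adding a thin layer of insulation will *increase* heat loss.

r_cr ≈ 26.5 mm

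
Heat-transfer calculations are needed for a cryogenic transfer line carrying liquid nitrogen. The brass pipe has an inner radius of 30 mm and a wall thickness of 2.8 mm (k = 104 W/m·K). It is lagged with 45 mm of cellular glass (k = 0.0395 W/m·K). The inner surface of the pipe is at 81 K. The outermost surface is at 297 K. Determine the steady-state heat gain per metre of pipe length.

q′ ≈ 62.1 W/m

Treating each annulus and film as a series resistance:
R_brass pipe wall = ln(32.8/30)/(2π×104×1) = 1.366×10^-4 K/W
R_cellular glass = ln(77.8/32.8)/(2π×0.0395×1) = 3.48 K/W
R_total = 3.48 K/W
Q = ΔT/R_total = 216/3.48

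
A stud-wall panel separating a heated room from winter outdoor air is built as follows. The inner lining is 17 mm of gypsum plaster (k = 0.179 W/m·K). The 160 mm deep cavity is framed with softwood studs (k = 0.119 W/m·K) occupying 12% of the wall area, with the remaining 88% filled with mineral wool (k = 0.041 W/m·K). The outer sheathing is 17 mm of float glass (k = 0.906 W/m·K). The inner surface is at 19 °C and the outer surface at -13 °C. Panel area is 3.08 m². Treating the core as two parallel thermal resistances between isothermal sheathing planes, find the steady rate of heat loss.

Sheathing layers in series; stud and cavity paths in parallel between them.
R_inner = 0.017/(0.179×3.08) = 0.03084 K/W
R_stud  = 0.16/(0.119×0.12×3.08) = 3.638 K/W
R_cav   = 0.16/(0.041×0.88×3.08) = 1.44 K/W
1/R_core = 1/R_stud + 1/R_cav → R_core = 1.032 K/W
R_outer = 0.017/(0.906×3.08) = 0.006092 K/W
R_total = 1.068 K/W
Q = ΔT/R_total = 32/1.068

Q ≈ 29.9 W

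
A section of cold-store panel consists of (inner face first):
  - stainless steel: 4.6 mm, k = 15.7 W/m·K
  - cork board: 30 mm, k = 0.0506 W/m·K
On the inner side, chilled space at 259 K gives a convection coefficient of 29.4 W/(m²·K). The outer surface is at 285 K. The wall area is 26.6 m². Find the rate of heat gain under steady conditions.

Q ≈ 1100 W

Series thermal resistances:
R_inner film = 1/(h_i·A) = 1/(29.4×26.6) = 0.001279 K/W
R_stainless steel = L/(kA) = 0.0046/(15.7×26.6) = 1.101×10^-5 K/W
R_cork board = L/(kA) = 0.03/(0.0506×26.6) = 0.02229 K/W
R_total = 0.02358 K/W
Q = ΔT / R_total = 26 / 0.02358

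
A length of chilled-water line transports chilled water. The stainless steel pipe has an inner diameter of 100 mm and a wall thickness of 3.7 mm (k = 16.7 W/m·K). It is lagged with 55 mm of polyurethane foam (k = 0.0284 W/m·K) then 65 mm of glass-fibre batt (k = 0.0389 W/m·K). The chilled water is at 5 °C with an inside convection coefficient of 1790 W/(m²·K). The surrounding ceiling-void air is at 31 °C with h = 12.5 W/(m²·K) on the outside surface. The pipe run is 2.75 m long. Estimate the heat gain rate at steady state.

Q ≈ 12 W

Cylindrical conduction, so R = ln(r₂/r₁)/(2πkL) per layer, in series:
R_inner film = 1/(h_i·2πr₁L) = 1/(1790×2π×0.05×2.75) = 6.466×10^-4 K/W
R_stainless steel pipe wall = ln(53.7/50)/(2π×16.7×2.75) = 2.474×10^-4 K/W
R_polyurethane foam = ln(108.7/53.7)/(2π×0.0284×2.75) = 1.437 K/W
R_glass-fibre batt = ln(173.7/108.7)/(2π×0.0389×2.75) = 0.6974 K/W
R_outer film = 1/(h_o·2πr_oL) = 1/(12.5×2π×0.1737×2.75) = 0.02665 K/W
R_total = 2.162 K/W
Q = ΔT/R_total = 26/2.162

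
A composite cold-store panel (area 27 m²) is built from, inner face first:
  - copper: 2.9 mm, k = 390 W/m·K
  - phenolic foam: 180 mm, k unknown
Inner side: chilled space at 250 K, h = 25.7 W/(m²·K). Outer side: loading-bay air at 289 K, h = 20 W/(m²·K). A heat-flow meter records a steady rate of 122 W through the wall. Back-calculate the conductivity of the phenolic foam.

Using the resistance-network approach (series):
R_inner film = 1/(h_i·A) = 1/(25.7×27) = 0.001441 K/W
R_copper = L/(kA) = 0.0029/(390×27) = 2.754×10^-7 K/W
R_outer film = 1/(h_o·A) = 1/(20×27) = 0.001852 K/W
Sum of known resistances R_other = 0.003293 K/W
Total R = ΔT/Q = 39/122 = 0.3197 K/W
R_phenolic foam = R_total − R_other = 0.3164 K/W
k = L/(R·A) = 0.18/(0.3164×27)

k ≈ 0.0211 W/(m·K)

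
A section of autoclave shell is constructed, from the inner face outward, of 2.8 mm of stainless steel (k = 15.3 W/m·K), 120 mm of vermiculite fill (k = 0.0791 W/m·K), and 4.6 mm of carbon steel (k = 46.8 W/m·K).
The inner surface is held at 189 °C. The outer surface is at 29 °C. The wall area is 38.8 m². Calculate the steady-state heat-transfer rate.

Q ≈ 4090 W

Thermal resistances in series:
R_stainless steel = L/(kA) = 0.0028/(15.3×38.8) = 4.717×10^-6 K/W
R_vermiculite fill = L/(kA) = 0.12/(0.0791×38.8) = 0.0391 K/W
R_carbon steel = L/(kA) = 0.0046/(46.8×38.8) = 2.533×10^-6 K/W
R_total = 0.03911 K/W
Q = ΔT / R_total = 160 / 0.03911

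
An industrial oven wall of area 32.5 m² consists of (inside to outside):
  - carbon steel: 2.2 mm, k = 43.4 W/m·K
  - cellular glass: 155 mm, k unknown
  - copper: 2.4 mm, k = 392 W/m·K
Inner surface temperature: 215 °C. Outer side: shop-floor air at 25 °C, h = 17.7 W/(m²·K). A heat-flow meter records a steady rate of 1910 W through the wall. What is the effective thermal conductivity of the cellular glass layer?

Model the wall as resistances in series:
R_carbon steel = L/(kA) = 0.0022/(43.4×32.5) = 1.56×10^-6 K/W
R_copper = L/(kA) = 0.0024/(392×32.5) = 1.884×10^-7 K/W
R_outer film = 1/(h_o·A) = 1/(17.7×32.5) = 0.001738 K/W
Sum of known resistances R_other = 0.00174 K/W
Total R = ΔT/Q = 190/1910 = 0.09948 K/W
R_cellular glass = R_total − R_other = 0.09774 K/W
k = L/(R·A) = 0.155/(0.09774×32.5)

k ≈ 0.0488 W/(m·K)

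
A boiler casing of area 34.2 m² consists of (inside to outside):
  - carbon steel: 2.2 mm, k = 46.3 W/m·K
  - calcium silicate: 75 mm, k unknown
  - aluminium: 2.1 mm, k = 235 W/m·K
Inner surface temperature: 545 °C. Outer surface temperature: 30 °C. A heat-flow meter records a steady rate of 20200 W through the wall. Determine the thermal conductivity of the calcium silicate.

k ≈ 0.086 W/(m·K)

Using the resistance-network approach (series):
R_carbon steel = L/(kA) = 0.0022/(46.3×34.2) = 1.389×10^-6 K/W
R_aluminium = L/(kA) = 0.0021/(235×34.2) = 2.613×10^-7 K/W
Sum of known resistances R_other = 1.651×10^-6 K/W
Total R = ΔT/Q = 515/20200 = 0.0255 K/W
R_calcium silicate = R_total − R_other = 0.02549 K/W
k = L/(R·A) = 0.075/(0.02549×34.2)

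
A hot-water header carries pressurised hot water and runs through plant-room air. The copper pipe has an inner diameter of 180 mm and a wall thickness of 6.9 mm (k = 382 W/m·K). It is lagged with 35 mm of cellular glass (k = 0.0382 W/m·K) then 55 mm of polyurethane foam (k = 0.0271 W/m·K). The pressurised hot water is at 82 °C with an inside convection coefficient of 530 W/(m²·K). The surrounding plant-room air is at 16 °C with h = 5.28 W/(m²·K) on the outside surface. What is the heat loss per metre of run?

q′ ≈ 18.9 W/m

Treating each annulus and film as a series resistance:
R_inner film = 1/(h_i·2πr₁L) = 1/(530×2π×0.09×1) = 0.003337 K/W
R_copper pipe wall = ln(96.9/90)/(2π×382×1) = 3.078×10^-5 K/W
R_cellular glass = ln(131.9/96.9)/(2π×0.0382×1) = 1.285 K/W
R_polyurethane foam = ln(186.9/131.9)/(2π×0.0271×1) = 2.047 K/W
R_outer film = 1/(h_o·2πr_oL) = 1/(5.28×2π×0.1869×1) = 0.1613 K/W
R_total = 3.496 K/W
Q = ΔT/R_total = 66/3.496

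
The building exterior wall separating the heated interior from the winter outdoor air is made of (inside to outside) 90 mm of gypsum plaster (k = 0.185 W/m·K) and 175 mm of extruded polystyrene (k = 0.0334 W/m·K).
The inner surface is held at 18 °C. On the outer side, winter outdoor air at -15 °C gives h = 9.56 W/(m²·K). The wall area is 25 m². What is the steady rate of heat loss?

Using the resistance-network approach (series):
R_gypsum plaster = L/(kA) = 0.09/(0.185×25) = 0.01946 K/W
R_extruded polystyrene = L/(kA) = 0.175/(0.0334×25) = 0.2096 K/W
R_outer film = 1/(h_o·A) = 1/(9.56×25) = 0.004184 K/W
R_total = 0.2332 K/W
Q = ΔT / R_total = 33 / 0.2332

Q ≈ 141 W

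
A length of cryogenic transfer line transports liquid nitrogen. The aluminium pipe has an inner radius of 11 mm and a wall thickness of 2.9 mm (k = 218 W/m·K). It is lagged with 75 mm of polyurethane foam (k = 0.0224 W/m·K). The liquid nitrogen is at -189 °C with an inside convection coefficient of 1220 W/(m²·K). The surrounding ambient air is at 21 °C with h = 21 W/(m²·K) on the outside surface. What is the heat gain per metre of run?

Radial resistances (cylindrical: R_cond = ln(r_o/r_i)/(2πkL), R_conv = 1/(h·2πrL)):
R_inner film = 1/(h_i·2πr₁L) = 1/(1220×2π×0.011×1) = 0.01186 K/W
R_aluminium pipe wall = ln(13.9/11)/(2π×218×1) = 1.708×10^-4 K/W
R_polyurethane foam = ln(88.9/13.9)/(2π×0.0224×1) = 13.18 K/W
R_outer film = 1/(h_o·2πr_oL) = 1/(21×2π×0.0889×1) = 0.08525 K/W
R_total = 13.28 K/W
Q = ΔT/R_total = 210/13.28

q′ ≈ 15.8 W/m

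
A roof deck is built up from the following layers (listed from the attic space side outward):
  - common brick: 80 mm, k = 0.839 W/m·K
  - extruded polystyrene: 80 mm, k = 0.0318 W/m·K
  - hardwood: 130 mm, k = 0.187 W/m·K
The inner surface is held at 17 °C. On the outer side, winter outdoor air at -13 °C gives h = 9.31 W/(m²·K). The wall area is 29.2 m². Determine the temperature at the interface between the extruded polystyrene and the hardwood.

T ≈ -5.95 °C

Using the resistance-network approach (series):
R_common brick = L/(kA) = 0.08/(0.839×29.2) = 0.003265 K/W
R_extruded polystyrene = L/(kA) = 0.08/(0.0318×29.2) = 0.08615 K/W
R_hardwood = L/(kA) = 0.13/(0.187×29.2) = 0.02381 K/W
R_outer film = 1/(h_o·A) = 1/(9.31×29.2) = 0.003678 K/W
R_total = 0.1169 K/W;  Q = ΔT/R_total = 30/0.1169 = 256.6 W
T_interface = T_inner − Q·ΣR(inner→interface) = 17 − 257×0.08942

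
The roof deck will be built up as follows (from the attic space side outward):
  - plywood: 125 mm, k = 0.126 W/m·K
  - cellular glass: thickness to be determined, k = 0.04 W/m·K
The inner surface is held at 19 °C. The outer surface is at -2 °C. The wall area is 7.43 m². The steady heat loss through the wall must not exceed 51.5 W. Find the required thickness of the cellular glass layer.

Model the wall as resistances in series:
R_plywood = L/(kA) = 0.125/(0.126×7.43) = 0.1335 K/W
Sum of the known resistances R_other = 0.1335 K/W
Required total resistance R_tot = ΔT/Q_allow = 21/51.5 = 0.4078 K/W
R_cellular glass = R_tot − R_other = 0.2742 K/W
L = R·k·A = 0.2742×0.04×7.43

L ≈ 81.5 mm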